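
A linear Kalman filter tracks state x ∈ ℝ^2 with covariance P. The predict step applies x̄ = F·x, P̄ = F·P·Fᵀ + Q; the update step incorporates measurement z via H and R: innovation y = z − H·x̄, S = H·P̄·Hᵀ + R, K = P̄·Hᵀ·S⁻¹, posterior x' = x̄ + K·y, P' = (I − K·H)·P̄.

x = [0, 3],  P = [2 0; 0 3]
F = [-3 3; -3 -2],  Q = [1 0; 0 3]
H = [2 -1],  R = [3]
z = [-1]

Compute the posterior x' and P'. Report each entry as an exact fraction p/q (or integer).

x' = [-16/11, -9/4]
P' = [414/55 69/5; 69/5 561/20]

x̄ = F·x = [9, -6]
P̄ = F·P·Fᵀ + Q = [46 0; 0 33]
y = z − H·x̄ = [-25]
S = H·P̄·Hᵀ + R = [220]
K = P̄·Hᵀ·S⁻¹ = [23/55; -3/20]
x' = x̄ + K·y = [-16/11, -9/4]
P' = (I − K·H)·P̄ = [414/55 69/5; 69/5 561/20]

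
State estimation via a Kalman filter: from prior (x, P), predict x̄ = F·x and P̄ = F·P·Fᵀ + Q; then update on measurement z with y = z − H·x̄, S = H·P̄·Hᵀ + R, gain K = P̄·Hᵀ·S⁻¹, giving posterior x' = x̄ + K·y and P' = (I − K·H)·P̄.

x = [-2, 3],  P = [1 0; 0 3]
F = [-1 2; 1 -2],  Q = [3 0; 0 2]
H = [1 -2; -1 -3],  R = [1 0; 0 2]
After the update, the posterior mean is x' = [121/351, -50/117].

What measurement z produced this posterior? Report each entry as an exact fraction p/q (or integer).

x̄ = F·x = [8, -8]
P̄ = F·P·Fᵀ + Q = [16 -13; -13 15]
S = H·P̄·Hᵀ + R = [129 87; 87 75]
K = P̄·Hᵀ·S⁻¹ = [383/702 -229/702; -49/234 -43/234]
x' − x̄ = [-2687/351, 886/117] = K·y
y = (KᵀK)⁻¹·Kᵀ·(x' − x̄) = [-23, -15]
z = y + H·x̄ = [-23, -15] + [24, 16] = [1, 1]

z = [1, 1]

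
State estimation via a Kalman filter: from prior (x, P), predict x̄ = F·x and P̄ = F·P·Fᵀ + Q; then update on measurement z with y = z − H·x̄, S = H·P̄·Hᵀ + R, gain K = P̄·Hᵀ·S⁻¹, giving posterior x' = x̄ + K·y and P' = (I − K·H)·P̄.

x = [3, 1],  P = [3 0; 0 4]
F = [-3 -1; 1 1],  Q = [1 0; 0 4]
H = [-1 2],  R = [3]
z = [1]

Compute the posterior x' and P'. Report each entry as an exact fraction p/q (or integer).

x' = [-324/131, -71/131]
P' = [828/131 327/131; 327/131 216/131]

x̄ = F·x = [-10, 4]
P̄ = F·P·Fᵀ + Q = [32 -13; -13 11]
y = z − H·x̄ = [-17]
S = H·P̄·Hᵀ + R = [131]
K = P̄·Hᵀ·S⁻¹ = [-58/131; 35/131]
x' = x̄ + K·y = [-324/131, -71/131]
P' = (I − K·H)·P̄ = [828/131 327/131; 327/131 216/131]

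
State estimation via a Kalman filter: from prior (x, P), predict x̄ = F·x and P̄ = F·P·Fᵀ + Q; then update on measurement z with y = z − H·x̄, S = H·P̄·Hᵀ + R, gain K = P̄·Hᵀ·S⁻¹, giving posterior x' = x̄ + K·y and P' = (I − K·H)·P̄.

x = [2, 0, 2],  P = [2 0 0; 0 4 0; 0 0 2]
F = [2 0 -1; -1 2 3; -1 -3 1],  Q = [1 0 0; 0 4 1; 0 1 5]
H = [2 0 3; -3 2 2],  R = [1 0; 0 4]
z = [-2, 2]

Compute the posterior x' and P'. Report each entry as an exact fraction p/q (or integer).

x̄ = F·x = [2, 4, 0]
P̄ = F·P·Fᵀ + Q = [11 -10 -6; -10 40 -15; -6 -15 45]
y = z − H·x̄ = [-6, 0]
S = H·P̄·Hᵀ + R = [378 104; 104 515]
K = P̄·Hᵀ·S⁻¹ = [4410/91927 -12493/91927; -41795/183854 18500/91927; 55233/183854 8346/91927]
x' = x̄ + K·y = [157394/91927, 493093/91927, -165699/91927]
P' = (I − K·H)·P̄ = [181512/91927 366820/91927 -119538/91927; 366820/91927 1677485/183854 -503025/183854; -119538/91927 -503025/183854 177795/183854]

x' = [157394/91927, 493093/91927, -165699/91927]
P' = [181512/91927 366820/91927 -119538/91927; 366820/91927 1677485/183854 -503025/183854; -119538/91927 -503025/183854 177795/183854]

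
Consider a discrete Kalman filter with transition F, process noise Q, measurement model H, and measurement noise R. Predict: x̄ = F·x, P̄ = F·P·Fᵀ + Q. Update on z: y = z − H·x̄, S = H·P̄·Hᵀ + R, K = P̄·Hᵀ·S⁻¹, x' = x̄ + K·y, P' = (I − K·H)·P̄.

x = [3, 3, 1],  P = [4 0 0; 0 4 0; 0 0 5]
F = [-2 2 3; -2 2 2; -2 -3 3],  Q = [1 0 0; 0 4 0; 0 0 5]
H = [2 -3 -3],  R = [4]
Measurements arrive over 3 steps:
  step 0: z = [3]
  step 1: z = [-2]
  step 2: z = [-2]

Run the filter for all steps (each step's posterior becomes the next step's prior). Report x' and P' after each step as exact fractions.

step 0: x' = [681/86, 251/43, -69/43], P' = [53907/946 1961/43 -3508/473; 1961/43 1858/43 -544/43; -3508/473 -544/43 3844/473]
step 1: x' = [-15983778/6755035, -16959189/6755035, 10730603/6755035], P' = [29653097/6755035 5552306/6755035 14709908/6755035; 5552306/6755035 49850058/6755035 -45785606/6755035; 14709908/6755035 -45785606/6755035 58559682/6755035]
step 2: x' = [20878751203/13957601283, 3301000944/1550844587, -2015080100/4652533761], P' = [60666801725/13957601283 1543627412/1550844587 9229556438/4652533761; 1543627412/1550844587 10906568736/1550844587 -9845291272/1550844587; 9229556438/4652533761 -9845291272/1550844587 12636247264/1550844587]

step 0: x̄ = F·x = [3, 2, -12]
step 0: P̄ = F·P·Fᵀ + Q = [78 62 37; 62 56 22; 37 22 102]
step 0: y = z − H·x̄ = [-33]
step 0: S = H·P̄·Hᵀ + R = [946]
step 0: K = P̄·Hᵀ·S⁻¹ = [-141/946; -5/43; -149/473]
step 0: x' = x̄ + K·y = [681/86, 251/43, -69/43]
step 0: P' = (I − K·H)·P̄ = [53907/946 1961/43 -3508/473; 1961/43 1858/43 -544/43; -3508/473 -544/43 3844/473]
step 1: x̄ = F·x = [-386/43, -317/43, -1641/43]
step 1: P̄ = F·P·Fᵀ + Q = [22355/473 15302/473 122972/473; 15302/473 14458/473 86472/473; 122972/473 86472/473 737377/473]
step 1: y = z − H·x̄ = [-5188/43]
step 1: S = H·P̄·Hᵀ + R = [6755035/473]
step 1: K = P̄·Hᵀ·S⁻¹ = [-370112/6755035; -272186/6755035; -2225603/6755035]
step 1: x' = x̄ + K·y = [-15983778/6755035, -16959189/6755035, 10730603/6755035]
step 1: P' = (I − K·H)·P̄ = [29653097/6755035 5552306/6755035 14709908/6755035; 5552306/6755035 49850058/6755035 -45785606/6755035; 14709908/6755035 -45785606/6755035 58559682/6755035]
step 2: x̄ = F·x = [4320141/965005, 19510384/6755035, 115036932/6755035]
step 2: P̄ = F·P·Fᵀ + Q = [11634311/965005 2856732/965005 45498816/965005; 2856732/965005 50888928/6755035 34875664/6755035; 45498816/965005 34875664/6755035 1842324907/6755035]
step 2: y = z − H·x̄ = [329649904/6755035]
step 2: S = H·P̄·Hᵀ + R = [13957601283/6755035]
step 2: K = P̄·Hᵀ·S⁻¹ = [-852586154/13957601283; -24144392/1550844587; -1664872763/4652533761]
step 2: x' = x̄ + K·y = [20878751203/13957601283, 3301000944/1550844587, -2015080100/4652533761]
step 2: P' = (I − K·H)·P̄ = [60666801725/13957601283 1543627412/1550844587 9229556438/4652533761; 1543627412/1550844587 10906568736/1550844587 -9845291272/1550844587; 9229556438/4652533761 -9845291272/1550844587 12636247264/1550844587]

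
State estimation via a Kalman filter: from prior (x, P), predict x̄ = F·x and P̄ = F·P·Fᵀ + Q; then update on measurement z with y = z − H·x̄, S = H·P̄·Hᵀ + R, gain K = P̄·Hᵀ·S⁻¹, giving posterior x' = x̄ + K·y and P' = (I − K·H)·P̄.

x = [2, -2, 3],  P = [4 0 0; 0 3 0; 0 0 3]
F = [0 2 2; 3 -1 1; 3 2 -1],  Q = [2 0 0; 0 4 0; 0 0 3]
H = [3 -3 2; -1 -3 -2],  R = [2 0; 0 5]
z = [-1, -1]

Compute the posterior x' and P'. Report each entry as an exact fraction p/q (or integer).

x' = [1446994/307171, 596393/307171, -1442461/307171]
P' = [3210448/307171 1066980/307171 -3168429/307171; 1066980/307171 414082/307171 -1014813/307171; -3168429/307171 -1014813/307171 6520293/614342]

x̄ = F·x = [2, 11, -1]
P̄ = F·P·Fᵀ + Q = [26 0 6; 0 46 27; 6 27 54]
y = z − H·x̄ = [28, 32]
S = H·P̄·Hᵀ + R = [614 72; 72 1009]
K = P̄·Hᵀ·S⁻¹ = [46773/307171 -14906/307171; -35466/307171 -55920/307171; 59445/614342 -61485/307171]
x' = x̄ + K·y = [1446994/307171, 596393/307171, -1442461/307171]
P' = (I − K·H)·P̄ = [3210448/307171 1066980/307171 -3168429/307171; 1066980/307171 414082/307171 -1014813/307171; -3168429/307171 -1014813/307171 6520293/614342]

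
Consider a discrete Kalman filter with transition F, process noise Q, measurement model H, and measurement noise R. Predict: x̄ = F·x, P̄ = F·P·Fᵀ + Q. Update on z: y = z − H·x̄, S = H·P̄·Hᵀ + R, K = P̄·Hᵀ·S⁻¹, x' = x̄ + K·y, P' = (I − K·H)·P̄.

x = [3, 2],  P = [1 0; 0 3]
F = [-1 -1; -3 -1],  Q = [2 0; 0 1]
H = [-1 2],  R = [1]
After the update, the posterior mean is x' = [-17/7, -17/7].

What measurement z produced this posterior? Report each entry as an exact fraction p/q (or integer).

x̄ = F·x = [-5, -11]
P̄ = F·P·Fᵀ + Q = [6 6; 6 13]
S = H·P̄·Hᵀ + R = [35]
K = P̄·Hᵀ·S⁻¹ = [6/35; 4/7]
x' − x̄ = [18/7, 60/7] = K·y
y = (KᵀK)⁻¹·Kᵀ·(x' − x̄) = [15]
z = y + H·x̄ = [15] + [-17] = [-2]

z = [-2]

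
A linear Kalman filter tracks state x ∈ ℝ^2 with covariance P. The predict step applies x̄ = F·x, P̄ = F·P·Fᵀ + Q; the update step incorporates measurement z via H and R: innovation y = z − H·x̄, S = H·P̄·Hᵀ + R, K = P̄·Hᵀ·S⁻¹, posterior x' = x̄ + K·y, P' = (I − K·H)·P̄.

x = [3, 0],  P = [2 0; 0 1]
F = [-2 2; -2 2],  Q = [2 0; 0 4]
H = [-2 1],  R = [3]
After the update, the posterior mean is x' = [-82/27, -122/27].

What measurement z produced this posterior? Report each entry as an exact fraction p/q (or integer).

z = [1]

x̄ = F·x = [-6, -6]
P̄ = F·P·Fᵀ + Q = [14 12; 12 16]
S = H·P̄·Hᵀ + R = [27]
K = P̄·Hᵀ·S⁻¹ = [-16/27; -8/27]
x' − x̄ = [80/27, 40/27] = K·y
y = (KᵀK)⁻¹·Kᵀ·(x' − x̄) = [-5]
z = y + H·x̄ = [-5] + [6] = [1]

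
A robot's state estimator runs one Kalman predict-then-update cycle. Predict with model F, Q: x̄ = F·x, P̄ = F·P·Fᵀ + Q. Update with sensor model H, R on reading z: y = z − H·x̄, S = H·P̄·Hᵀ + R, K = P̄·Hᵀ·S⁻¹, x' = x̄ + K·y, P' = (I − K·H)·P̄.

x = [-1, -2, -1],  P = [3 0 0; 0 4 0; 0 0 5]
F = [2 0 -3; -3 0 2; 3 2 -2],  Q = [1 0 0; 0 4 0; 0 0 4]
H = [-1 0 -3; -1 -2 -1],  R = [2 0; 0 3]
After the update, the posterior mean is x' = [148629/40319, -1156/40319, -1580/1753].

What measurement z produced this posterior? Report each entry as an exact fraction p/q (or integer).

z = [-1, -3]

x̄ = F·x = [1, 1, -5]
P̄ = F·P·Fᵀ + Q = [58 -48 48; -48 51 -47; 48 -47 67]
S = H·P̄·Hᵀ + R = [951 73; 73 48]
K = P̄·Hᵀ·S⁻¹ = [-8966/40319 5236/40319; 9583/40319 -20454/40319; -453/1753 -78/1753]
x' − x̄ = [108310/40319, -41475/40319, 7185/1753] = K·y
y = (KᵀK)⁻¹·Kᵀ·(x' − x̄) = [-15, -5]
z = y + H·x̄ = [-15, -5] + [14, 2] = [-1, -3]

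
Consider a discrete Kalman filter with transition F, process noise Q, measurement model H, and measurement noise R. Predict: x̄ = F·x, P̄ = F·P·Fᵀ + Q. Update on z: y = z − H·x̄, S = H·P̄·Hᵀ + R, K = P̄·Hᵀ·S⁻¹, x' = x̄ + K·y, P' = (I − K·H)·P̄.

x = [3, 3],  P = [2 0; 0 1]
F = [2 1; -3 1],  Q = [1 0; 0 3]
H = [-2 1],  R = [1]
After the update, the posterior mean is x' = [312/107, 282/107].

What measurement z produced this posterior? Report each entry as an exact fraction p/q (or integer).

z = [-3]

x̄ = F·x = [9, -6]
P̄ = F·P·Fᵀ + Q = [10 -11; -11 22]
S = H·P̄·Hᵀ + R = [107]
K = P̄·Hᵀ·S⁻¹ = [-31/107; 44/107]
x' − x̄ = [-651/107, 924/107] = K·y
y = (KᵀK)⁻¹·Kᵀ·(x' − x̄) = [21]
z = y + H·x̄ = [21] + [-24] = [-3]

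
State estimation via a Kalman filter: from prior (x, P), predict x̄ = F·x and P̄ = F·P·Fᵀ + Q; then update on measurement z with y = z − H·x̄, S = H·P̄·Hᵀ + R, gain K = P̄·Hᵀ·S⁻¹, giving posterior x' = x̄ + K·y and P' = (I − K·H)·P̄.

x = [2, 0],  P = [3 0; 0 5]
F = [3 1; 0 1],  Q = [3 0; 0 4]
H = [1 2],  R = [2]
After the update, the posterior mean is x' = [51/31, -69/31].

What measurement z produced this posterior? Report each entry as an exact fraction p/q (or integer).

x̄ = F·x = [6, 0]
P̄ = F·P·Fᵀ + Q = [35 5; 5 9]
S = H·P̄·Hᵀ + R = [93]
K = P̄·Hᵀ·S⁻¹ = [15/31; 23/93]
x' − x̄ = [-135/31, -69/31] = K·y
y = (KᵀK)⁻¹·Kᵀ·(x' − x̄) = [-9]
z = y + H·x̄ = [-9] + [6] = [-3]

z = [-3]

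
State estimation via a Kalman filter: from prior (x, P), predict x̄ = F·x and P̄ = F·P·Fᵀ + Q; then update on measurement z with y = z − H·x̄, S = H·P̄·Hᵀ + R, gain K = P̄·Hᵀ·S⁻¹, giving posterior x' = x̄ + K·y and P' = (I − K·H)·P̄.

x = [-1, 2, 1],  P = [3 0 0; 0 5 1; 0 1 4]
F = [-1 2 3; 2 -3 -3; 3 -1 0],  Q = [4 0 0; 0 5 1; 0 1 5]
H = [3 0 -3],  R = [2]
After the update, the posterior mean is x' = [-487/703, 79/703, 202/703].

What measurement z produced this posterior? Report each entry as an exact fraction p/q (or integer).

z = [-3]

x̄ = F·x = [8, -11, -5]
P̄ = F·P·Fᵀ + Q = [75 -87 -22; -87 116 37; -22 37 37]
S = H·P̄·Hᵀ + R = [1406]
K = P̄·Hᵀ·S⁻¹ = [291/1406; -186/703; -177/1406]
x' − x̄ = [-6111/703, 7812/703, 3717/703] = K·y
y = (KᵀK)⁻¹·Kᵀ·(x' − x̄) = [-42]
z = y + H·x̄ = [-42] + [39] = [-3]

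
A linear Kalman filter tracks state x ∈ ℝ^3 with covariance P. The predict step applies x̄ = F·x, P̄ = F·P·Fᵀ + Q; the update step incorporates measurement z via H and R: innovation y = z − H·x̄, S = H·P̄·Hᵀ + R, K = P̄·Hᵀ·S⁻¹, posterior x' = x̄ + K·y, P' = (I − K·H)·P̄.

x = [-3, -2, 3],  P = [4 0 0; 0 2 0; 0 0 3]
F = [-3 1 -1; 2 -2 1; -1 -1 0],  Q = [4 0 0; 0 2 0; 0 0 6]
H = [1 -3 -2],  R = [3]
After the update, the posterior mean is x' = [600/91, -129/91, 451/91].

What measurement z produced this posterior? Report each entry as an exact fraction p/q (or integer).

x̄ = F·x = [4, 1, 5]
P̄ = F·P·Fᵀ + Q = [45 -31 10; -31 29 -4; 10 -4 12]
S = H·P̄·Hᵀ + R = [455]
K = P̄·Hᵀ·S⁻¹ = [118/455; -22/91; -2/455]
x' − x̄ = [236/91, -220/91, -4/91] = K·y
y = (KᵀK)⁻¹·Kᵀ·(x' − x̄) = [10]
z = y + H·x̄ = [10] + [-9] = [1]

z = [1]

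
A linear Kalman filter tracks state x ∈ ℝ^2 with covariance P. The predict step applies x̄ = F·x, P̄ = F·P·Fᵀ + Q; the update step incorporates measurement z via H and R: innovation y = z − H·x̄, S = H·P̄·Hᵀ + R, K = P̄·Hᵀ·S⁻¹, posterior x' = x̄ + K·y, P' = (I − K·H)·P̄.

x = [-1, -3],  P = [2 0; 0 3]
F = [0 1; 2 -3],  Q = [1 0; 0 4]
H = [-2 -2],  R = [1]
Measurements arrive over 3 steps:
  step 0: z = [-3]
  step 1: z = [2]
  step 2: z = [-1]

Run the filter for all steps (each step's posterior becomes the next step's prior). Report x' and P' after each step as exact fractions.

step 0: x̄ = F·x = [-3, 7]
step 0: P̄ = F·P·Fᵀ + Q = [4 -9; -9 39]
step 0: y = z − H·x̄ = [5]
step 0: S = H·P̄·Hᵀ + R = [101]
step 0: K = P̄·Hᵀ·S⁻¹ = [10/101; -60/101]
step 0: x' = x̄ + K·y = [-253/101, 407/101]
step 0: P' = (I − K·H)·P̄ = [304/101 -309/101; -309/101 339/101]
step 1: x̄ = F·x = [407/101, -1727/101]
step 1: P̄ = F·P·Fᵀ + Q = [440/101 -1635/101; -1635/101 8379/101]
step 1: y = z − H·x̄ = [-2438/101]
step 1: S = H·P̄·Hᵀ + R = [22297/101]
step 1: K = P̄·Hᵀ·S⁻¹ = [2390/22297; -13488/22297]
step 1: x' = x̄ + K·y = [32159/22297, -55675/22297]
step 1: P' = (I − K·H)·P̄ = [40580/22297 -41775/22297; -41775/22297 48519/22297]
step 2: x̄ = F·x = [-55675/22297, 231343/22297]
step 2: P̄ = F·P·Fᵀ + Q = [70816/22297 -229107/22297; -229107/22297 1189479/22297]
step 2: y = z − H·x̄ = [329039/22297]
step 2: S = H·P̄·Hᵀ + R = [3230621/22297]
step 2: K = P̄·Hᵀ·S⁻¹ = [316582/3230621; -1920744/3230621]
step 2: x' = x̄ + K·y = [-3394941/3230621, 5174771/3230621]
step 2: P' = (I − K·H)·P̄ = [5765596/3230621 -5923887/3230621; -5923887/3230621 6884259/3230621]

step 0: x' = [-253/101, 407/101], P' = [304/101 -309/101; -309/101 339/101]
step 1: x' = [32159/22297, -55675/22297], P' = [40580/22297 -41775/22297; -41775/22297 48519/22297]
step 2: x' = [-3394941/3230621, 5174771/3230621], P' = [5765596/3230621 -5923887/3230621; -5923887/3230621 6884259/3230621]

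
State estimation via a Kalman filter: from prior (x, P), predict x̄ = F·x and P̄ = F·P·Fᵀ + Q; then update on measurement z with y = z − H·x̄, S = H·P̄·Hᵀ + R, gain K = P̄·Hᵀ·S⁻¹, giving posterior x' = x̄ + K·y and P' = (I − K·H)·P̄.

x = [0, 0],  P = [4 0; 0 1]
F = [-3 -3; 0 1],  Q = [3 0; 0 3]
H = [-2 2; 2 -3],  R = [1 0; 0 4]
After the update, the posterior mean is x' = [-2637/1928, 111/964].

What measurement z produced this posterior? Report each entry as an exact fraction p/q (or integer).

z = [3, -3]

x̄ = F·x = [0, 0]
P̄ = F·P·Fᵀ + Q = [48 -3; -3 4]
S = H·P̄·Hᵀ + R = [233 -246; -246 268]
K = P̄·Hᵀ·S⁻¹ = [-753/964 -627/1928; -169/482 -375/964]
x' − x̄ = [-2637/1928, 111/964] = K·y
y = (KᵀK)⁻¹·Kᵀ·(x' − x̄) = [3, -3]
z = y + H·x̄ = [3, -3] + [0, 0] = [3, -3]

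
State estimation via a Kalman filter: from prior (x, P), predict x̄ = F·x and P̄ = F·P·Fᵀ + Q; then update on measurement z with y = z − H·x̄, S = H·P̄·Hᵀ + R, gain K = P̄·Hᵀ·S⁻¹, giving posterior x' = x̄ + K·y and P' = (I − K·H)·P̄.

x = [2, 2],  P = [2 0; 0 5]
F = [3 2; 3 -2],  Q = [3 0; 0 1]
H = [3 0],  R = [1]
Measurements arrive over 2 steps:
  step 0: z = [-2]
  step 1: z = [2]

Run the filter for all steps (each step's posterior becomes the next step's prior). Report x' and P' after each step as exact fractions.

step 0: x' = [-118/185, 466/185], P' = [41/370 -1/185; -1/185 7197/185]
step 1: x' = [355342/531649, -2430322/531649], P' = [59031/531649 -57207/531649; -57207/531649 4221901/531649]

step 0: x̄ = F·x = [10, 2]
step 0: P̄ = F·P·Fᵀ + Q = [41 -2; -2 39]
step 0: y = z − H·x̄ = [-32]
step 0: S = H·P̄·Hᵀ + R = [370]
step 0: K = P̄·Hᵀ·S⁻¹ = [123/370; -3/185]
step 0: x' = x̄ + K·y = [-118/185, 466/185]
step 0: P' = (I − K·H)·P̄ = [41/370 -1/185; -1/185 7197/185]
step 1: x̄ = F·x = [578/185, -1286/185]
step 1: P̄ = F·P·Fᵀ + Q = [59031/370 -57207/370; -57207/370 58339/370]
step 1: y = z − H·x̄ = [-1364/185]
step 1: S = H·P̄·Hᵀ + R = [531649/370]
step 1: K = P̄·Hᵀ·S⁻¹ = [177093/531649; -171621/531649]
step 1: x' = x̄ + K·y = [355342/531649, -2430322/531649]
step 1: P' = (I − K·H)·P̄ = [59031/531649 -57207/531649; -57207/531649 4221901/531649]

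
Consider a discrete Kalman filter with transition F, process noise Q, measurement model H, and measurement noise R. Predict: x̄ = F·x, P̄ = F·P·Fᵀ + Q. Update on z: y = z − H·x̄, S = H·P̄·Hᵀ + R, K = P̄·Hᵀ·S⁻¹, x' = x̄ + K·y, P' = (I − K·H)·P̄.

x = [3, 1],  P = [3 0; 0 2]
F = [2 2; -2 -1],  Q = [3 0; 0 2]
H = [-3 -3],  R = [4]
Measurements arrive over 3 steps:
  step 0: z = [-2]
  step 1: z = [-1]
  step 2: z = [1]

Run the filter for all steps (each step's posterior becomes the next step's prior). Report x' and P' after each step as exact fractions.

step 0: x' = [515/67, -7], P' = [1100/67 -16; -16 16]
step 1: x' = [31022/12931, -28677/12931], P' = [54982/12931 -54178/12931; -54178/12931 59002/12931]
step 2: x' = [1243930/1164637, -1729609/1164637], P' = [3888276/1164637 -3694512/1164637; -3694512/1164637 3995376/1164637]

step 0: x̄ = F·x = [8, -7]
step 0: P̄ = F·P·Fᵀ + Q = [23 -16; -16 16]
step 0: y = z − H·x̄ = [1]
step 0: S = H·P̄·Hᵀ + R = [67]
step 0: K = P̄·Hᵀ·S⁻¹ = [-21/67; 0]
step 0: x' = x̄ + K·y = [515/67, -7]
step 0: P' = (I − K·H)·P̄ = [1100/67 -16; -16 16]
step 1: x̄ = F·x = [92/67, -561/67]
step 1: P̄ = F·P·Fᵀ + Q = [313/67 -112/67; -112/67 1318/67]
step 1: y = z − H·x̄ = [-22]
step 1: S = H·P̄·Hᵀ + R = [193]
step 1: K = P̄·Hᵀ·S⁻¹ = [-9/193; -54/193]
step 1: x' = x̄ + K·y = [31022/12931, -28677/12931]
step 1: P' = (I − K·H)·P̄ = [54982/12931 -54178/12931; -54178/12931 59002/12931]
step 2: x̄ = F·x = [70/193, -33367/12931]
step 2: P̄ = F·P·Fᵀ + Q = [915/193 -192/193; -192/193 88080/12931]
step 2: y = z − H·x̄ = [-73100/12931]
step 2: S = H·P̄·Hᵀ + R = [1164637/12931]
step 2: K = P̄·Hᵀ·S⁻¹ = [-145323/1164637; -225648/1164637]
step 2: x' = x̄ + K·y = [1243930/1164637, -1729609/1164637]
step 2: P' = (I − K·H)·P̄ = [3888276/1164637 -3694512/1164637; -3694512/1164637 3995376/1164637]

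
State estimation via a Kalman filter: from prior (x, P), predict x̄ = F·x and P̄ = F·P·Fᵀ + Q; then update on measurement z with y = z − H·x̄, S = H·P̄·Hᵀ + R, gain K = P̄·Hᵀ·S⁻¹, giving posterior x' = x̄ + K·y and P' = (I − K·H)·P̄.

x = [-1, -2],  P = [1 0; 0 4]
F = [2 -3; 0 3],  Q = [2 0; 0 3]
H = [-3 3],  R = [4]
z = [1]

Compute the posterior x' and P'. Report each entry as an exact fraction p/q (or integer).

x̄ = F·x = [4, -6]
P̄ = F·P·Fᵀ + Q = [42 -36; -36 39]
y = z − H·x̄ = [31]
S = H·P̄·Hᵀ + R = [1381]
K = P̄·Hᵀ·S⁻¹ = [-234/1381; 225/1381]
x' = x̄ + K·y = [-1730/1381, -1311/1381]
P' = (I − K·H)·P̄ = [3246/1381 2934/1381; 2934/1381 3234/1381]

x' = [-1730/1381, -1311/1381]
P' = [3246/1381 2934/1381; 2934/1381 3234/1381]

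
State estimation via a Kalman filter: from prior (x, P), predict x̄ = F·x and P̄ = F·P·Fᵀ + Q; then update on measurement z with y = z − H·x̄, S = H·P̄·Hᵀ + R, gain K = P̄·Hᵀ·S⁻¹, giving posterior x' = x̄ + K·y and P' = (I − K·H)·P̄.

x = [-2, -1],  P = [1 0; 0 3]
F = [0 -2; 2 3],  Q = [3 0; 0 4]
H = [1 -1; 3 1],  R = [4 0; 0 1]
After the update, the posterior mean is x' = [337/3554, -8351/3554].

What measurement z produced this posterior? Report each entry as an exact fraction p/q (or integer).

x̄ = F·x = [2, -7]
P̄ = F·P·Fᵀ + Q = [15 -18; -18 35]
S = H·P̄·Hᵀ + R = [90 46; 46 63]
K = P̄·Hᵀ·S⁻¹ = [837/3554 456/1777; -2465/3554 364/1777]
x' − x̄ = [-6771/3554, 16527/3554] = K·y
y = (KᵀK)⁻¹·Kᵀ·(x' − x̄) = [-7, -1]
z = y + H·x̄ = [-7, -1] + [9, -1] = [2, -2]

z = [2, -2]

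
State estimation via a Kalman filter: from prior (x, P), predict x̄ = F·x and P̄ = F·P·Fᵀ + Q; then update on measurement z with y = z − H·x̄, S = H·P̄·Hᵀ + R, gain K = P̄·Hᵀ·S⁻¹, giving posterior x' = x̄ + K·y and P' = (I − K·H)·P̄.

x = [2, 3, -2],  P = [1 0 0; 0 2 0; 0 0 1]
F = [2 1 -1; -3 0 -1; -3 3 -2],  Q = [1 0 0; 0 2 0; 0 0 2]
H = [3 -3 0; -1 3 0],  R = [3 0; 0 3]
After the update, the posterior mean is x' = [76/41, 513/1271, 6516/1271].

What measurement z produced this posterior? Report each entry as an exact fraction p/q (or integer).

x̄ = F·x = [9, -4, 7]
P̄ = F·P·Fᵀ + Q = [8 -5 2; -5 12 11; 2 11 33]
S = H·P̄·Hᵀ + R = [273 -192; -192 149]
K = P̄·Hᵀ·S⁻¹ = [15/41 13/41; 91/1271 467/1271; 643/1271 1093/1271]
x' − x̄ = [-293/41, 5597/1271, -2381/1271] = K·y
y = (KᵀK)⁻¹·Kᵀ·(x' − x̄) = [-36, 19]
z = y + H·x̄ = [-36, 19] + [39, -21] = [3, -2]

z = [3, -2]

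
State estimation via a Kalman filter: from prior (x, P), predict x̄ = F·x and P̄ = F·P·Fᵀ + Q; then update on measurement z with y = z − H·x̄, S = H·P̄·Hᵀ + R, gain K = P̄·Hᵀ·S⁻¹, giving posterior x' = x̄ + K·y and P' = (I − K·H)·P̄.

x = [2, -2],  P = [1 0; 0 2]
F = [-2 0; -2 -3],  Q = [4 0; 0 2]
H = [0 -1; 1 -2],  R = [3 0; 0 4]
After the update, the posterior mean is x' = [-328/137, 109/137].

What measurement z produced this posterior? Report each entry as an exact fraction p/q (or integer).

z = [-2, -3]

x̄ = F·x = [-4, 2]
P̄ = F·P·Fᵀ + Q = [8 4; 4 24]
S = H·P̄·Hᵀ + R = [27 44; 44 92]
K = P̄·Hᵀ·S⁻¹ = [-92/137 44/137; -68/137 -33/137]
x' − x̄ = [220/137, -165/137] = K·y
y = (KᵀK)⁻¹·Kᵀ·(x' − x̄) = [0, 5]
z = y + H·x̄ = [0, 5] + [-2, -8] = [-2, -3]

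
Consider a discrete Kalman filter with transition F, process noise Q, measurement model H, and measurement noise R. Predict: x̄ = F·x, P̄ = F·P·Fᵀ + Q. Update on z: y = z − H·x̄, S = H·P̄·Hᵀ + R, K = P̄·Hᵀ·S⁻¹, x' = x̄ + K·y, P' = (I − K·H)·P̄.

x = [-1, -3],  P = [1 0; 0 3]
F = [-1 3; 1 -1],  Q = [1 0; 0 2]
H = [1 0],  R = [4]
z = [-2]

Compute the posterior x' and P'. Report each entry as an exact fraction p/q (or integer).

x̄ = F·x = [-8, 2]
P̄ = F·P·Fᵀ + Q = [29 -10; -10 6]
y = z − H·x̄ = [6]
S = H·P̄·Hᵀ + R = [33]
K = P̄·Hᵀ·S⁻¹ = [29/33; -10/33]
x' = x̄ + K·y = [-30/11, 2/11]
P' = (I − K·H)·P̄ = [116/33 -40/33; -40/33 98/33]

x' = [-30/11, 2/11]
P' = [116/33 -40/33; -40/33 98/33]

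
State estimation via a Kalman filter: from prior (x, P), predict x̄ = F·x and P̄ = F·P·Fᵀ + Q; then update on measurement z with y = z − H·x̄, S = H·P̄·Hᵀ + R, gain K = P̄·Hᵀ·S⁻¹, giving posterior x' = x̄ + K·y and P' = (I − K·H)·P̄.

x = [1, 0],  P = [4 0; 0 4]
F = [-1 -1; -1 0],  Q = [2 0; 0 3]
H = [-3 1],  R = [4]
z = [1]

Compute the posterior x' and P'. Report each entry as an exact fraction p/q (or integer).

x̄ = F·x = [-1, -1]
P̄ = F·P·Fᵀ + Q = [10 4; 4 7]
y = z − H·x̄ = [-1]
S = H·P̄·Hᵀ + R = [77]
K = P̄·Hᵀ·S⁻¹ = [-26/77; -5/77]
x' = x̄ + K·y = [-51/77, -72/77]
P' = (I − K·H)·P̄ = [94/77 178/77; 178/77 514/77]

x' = [-51/77, -72/77]
P' = [94/77 178/77; 178/77 514/77]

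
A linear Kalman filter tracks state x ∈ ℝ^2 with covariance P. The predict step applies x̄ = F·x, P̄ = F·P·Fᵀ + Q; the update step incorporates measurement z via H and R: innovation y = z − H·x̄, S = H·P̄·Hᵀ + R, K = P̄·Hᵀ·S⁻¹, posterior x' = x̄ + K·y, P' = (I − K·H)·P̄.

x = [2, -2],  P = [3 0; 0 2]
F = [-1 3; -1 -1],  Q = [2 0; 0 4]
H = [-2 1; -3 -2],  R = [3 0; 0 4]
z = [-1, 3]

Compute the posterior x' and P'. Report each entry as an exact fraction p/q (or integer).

x̄ = F·x = [-8, 0]
P̄ = F·P·Fᵀ + Q = [23 -3; -3 9]
y = z − H·x̄ = [-17, -21]
S = H·P̄·Hᵀ + R = [116 117; 117 211]
K = P̄·Hᵀ·S⁻¹ = [-424/1541 -225/1541; 4218/10787 -2799/10787]
x' = x̄ + K·y = [-395/1541, -12927/10787]
P' = (I − K·H)·P̄ = [492/1541 -288/1541; -288/1541 8622/10787]

x' = [-395/1541, -12927/10787]
P' = [492/1541 -288/1541; -288/1541 8622/10787]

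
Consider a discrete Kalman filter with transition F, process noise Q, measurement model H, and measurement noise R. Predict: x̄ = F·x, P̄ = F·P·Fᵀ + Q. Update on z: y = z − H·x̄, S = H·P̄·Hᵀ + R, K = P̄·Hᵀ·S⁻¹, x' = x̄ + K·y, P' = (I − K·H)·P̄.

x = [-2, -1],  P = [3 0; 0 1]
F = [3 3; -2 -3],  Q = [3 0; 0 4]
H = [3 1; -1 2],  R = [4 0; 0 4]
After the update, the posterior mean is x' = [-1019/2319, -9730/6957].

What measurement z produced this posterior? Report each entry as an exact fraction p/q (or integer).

x̄ = F·x = [-9, 7]
P̄ = F·P·Fᵀ + Q = [39 -27; -27 25]
S = H·P̄·Hᵀ + R = [218 -202; -202 251]
K = P̄·Hᵀ·S⁻¹ = [634/2319 -349/2319; 749/6957 2737/6957]
x' − x̄ = [19852/2319, -58429/6957] = K·y
y = (KᵀK)⁻¹·Kᵀ·(x' − x̄) = [17, -26]
z = y + H·x̄ = [17, -26] + [-20, 23] = [-3, -3]

z = [-3, -3]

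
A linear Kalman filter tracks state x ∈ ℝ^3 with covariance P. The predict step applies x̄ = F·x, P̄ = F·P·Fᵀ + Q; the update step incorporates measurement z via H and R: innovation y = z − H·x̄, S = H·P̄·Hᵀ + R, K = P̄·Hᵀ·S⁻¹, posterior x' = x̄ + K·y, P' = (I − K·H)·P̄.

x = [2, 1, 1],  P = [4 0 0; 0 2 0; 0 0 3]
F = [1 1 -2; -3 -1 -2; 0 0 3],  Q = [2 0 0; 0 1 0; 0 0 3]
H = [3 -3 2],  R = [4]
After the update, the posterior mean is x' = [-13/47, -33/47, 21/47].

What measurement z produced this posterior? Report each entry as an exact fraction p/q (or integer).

z = [2]

x̄ = F·x = [1, -9, 3]
P̄ = F·P·Fᵀ + Q = [20 -2 -18; -2 51 -18; -18 -18 30]
S = H·P̄·Hᵀ + R = [799]
K = P̄·Hᵀ·S⁻¹ = [30/799; -195/799; 60/799]
x' − x̄ = [-60/47, 390/47, -120/47] = K·y
y = (KᵀK)⁻¹·Kᵀ·(x' − x̄) = [-34]
z = y + H·x̄ = [-34] + [36] = [2]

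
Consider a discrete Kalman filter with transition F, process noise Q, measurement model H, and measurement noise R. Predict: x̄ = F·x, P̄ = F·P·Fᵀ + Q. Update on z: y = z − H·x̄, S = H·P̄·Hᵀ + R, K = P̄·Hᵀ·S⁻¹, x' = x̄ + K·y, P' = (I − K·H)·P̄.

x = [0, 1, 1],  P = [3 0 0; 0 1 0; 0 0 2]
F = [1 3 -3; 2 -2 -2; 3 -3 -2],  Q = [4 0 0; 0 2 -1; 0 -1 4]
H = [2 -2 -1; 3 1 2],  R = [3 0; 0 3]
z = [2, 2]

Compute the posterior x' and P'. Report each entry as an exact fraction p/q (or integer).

x̄ = F·x = [0, -4, -5]
P̄ = F·P·Fᵀ + Q = [34 12 12; 12 26 31; 12 31 48]
y = z − H·x̄ = [-11, 16]
S = H·P̄·Hᵀ + R = [271 -135; -135 867]
K = P̄·Hᵀ·S⁻¹ = [7729/36122 6953/36122; -11471/72244 25639/216732; -17519/72244 32563/216732]
x' = x̄ + K·y = [26229/36122, -78161/216732, 15475/216732]
P' = (I − K·H)·P̄ = [10653/18061 27303/36122 -35181/36122; 27303/36122 425429/216732 -419983/216732; -35181/36122 -419983/216732 575465/216732]

x' = [26229/36122, -78161/216732, 15475/216732]
P' = [10653/18061 27303/36122 -35181/36122; 27303/36122 425429/216732 -419983/216732; -35181/36122 -419983/216732 575465/216732]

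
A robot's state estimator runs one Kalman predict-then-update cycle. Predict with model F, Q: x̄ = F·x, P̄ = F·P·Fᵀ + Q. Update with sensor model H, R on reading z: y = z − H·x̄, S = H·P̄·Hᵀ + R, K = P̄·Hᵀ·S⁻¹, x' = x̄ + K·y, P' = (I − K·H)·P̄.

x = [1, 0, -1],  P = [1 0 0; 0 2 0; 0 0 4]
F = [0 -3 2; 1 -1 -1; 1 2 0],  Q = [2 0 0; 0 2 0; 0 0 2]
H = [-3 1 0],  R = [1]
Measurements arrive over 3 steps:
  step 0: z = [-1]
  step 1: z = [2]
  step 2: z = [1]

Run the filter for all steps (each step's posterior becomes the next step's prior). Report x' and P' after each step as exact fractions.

step 0: x' = [149/173, 557/346, 49/346], P' = [178/173 479/173 -261/173; 479/173 2889/346 -1533/346; -261/173 -1533/346 2717/346]
step 1: x' = [-535758/519983, -563589/519983, 1248412/519983], P' = [480985/519983 1272866/519983 -1199598/519983; 1272866/519983 3827968/519983 -3517518/519983; -1199598/519983 -3517518/519983 5608822/519983]
step 2: x' = [-386953934/481172551, -1373681839/962345102, 556068885/962345102], P' = [327454560/481172551 827423381/481172551 -665206315/481172551; 827423381/481172551 4996723611/962345102 -3859138319/962345102; -665206315/481172551 -3859138319/962345102 7016447751/962345102]

step 0: x̄ = F·x = [-2, 2, 1]
step 0: P̄ = F·P·Fᵀ + Q = [36 -2 -12; -2 9 -3; -12 -3 11]
step 0: y = z − H·x̄ = [-9]
step 0: S = H·P̄·Hᵀ + R = [346]
step 0: K = P̄·Hᵀ·S⁻¹ = [-55/173; 15/346; 33/346]
step 0: x' = x̄ + K·y = [149/173, 557/346, 49/346]
step 0: P' = (I − K·H)·P̄ = [178/173 479/173 -261/173; 479/173 2889/346 -1533/346; -261/173 -1533/346 2717/346]
step 1: x̄ = F·x = [-1573/346, -154/173, 706/173]
step 1: P̄ = F·P·Fᵀ + Q = [55957/346 -1109/173 -13692/173; -1109/173 1358/173 -438/173; -13692/173 -438/173 8218/173]
step 1: y = z − H·x̄ = [-3719/346]
step 1: S = H·P̄·Hᵀ + R = [519983/346]
step 1: K = P̄·Hᵀ·S⁻¹ = [-170089/519983; 9370/519983; 81276/519983]
step 1: x' = x̄ + K·y = [-535758/519983, -563589/519983, 1248412/519983]
step 1: P' = (I − K·H)·P̄ = [480985/519983 1272866/519983 -1199598/519983; 1272866/519983 3827968/519983 -3517518/519983; -1199598/519983 -3517518/519983 5608822/519983]
step 2: x̄ = F·x = [4187591/519983, -1220581/519983, -1662936/519983]
step 2: P̄ = F·P·Fᵀ + Q = [100137182/519983 -9469052/519983 -43255674/519983; -9469052/519983 3776169/519983 2332549/519983; -43255674/519983 2332549/519983 21924287/519983]
step 2: y = z − H·x̄ = [14303337/519983]
step 2: S = H·P̄·Hᵀ + R = [962345102/519983]
step 2: K = P̄·Hᵀ·S⁻¹ = [-154940299/481172551; 32183325/962345102; 132099571/962345102]
step 2: x' = x̄ + K·y = [-386953934/481172551, -1373681839/962345102, 556068885/962345102]
step 2: P' = (I − K·H)·P̄ = [327454560/481172551 827423381/481172551 -665206315/481172551; 827423381/481172551 4996723611/962345102 -3859138319/962345102; -665206315/481172551 -3859138319/962345102 7016447751/962345102]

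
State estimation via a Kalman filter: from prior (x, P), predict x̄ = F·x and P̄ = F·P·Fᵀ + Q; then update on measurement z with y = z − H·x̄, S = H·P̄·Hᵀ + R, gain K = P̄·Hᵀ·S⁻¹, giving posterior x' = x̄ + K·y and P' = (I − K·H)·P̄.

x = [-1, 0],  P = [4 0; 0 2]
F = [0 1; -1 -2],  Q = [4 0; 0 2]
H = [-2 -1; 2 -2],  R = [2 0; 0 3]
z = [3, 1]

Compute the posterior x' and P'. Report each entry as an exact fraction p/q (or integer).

x̄ = F·x = [0, 1]
P̄ = F·P·Fᵀ + Q = [6 -4; -4 14]
y = z − H·x̄ = [4, 3]
S = H·P̄·Hᵀ + R = [24 -4; -4 115]
K = P̄·Hᵀ·S⁻¹ = [-15/49 8/49; -417/1372 -111/343]
x' = x̄ + K·y = [-36/49, -407/343]
P' = (I − K·H)·P̄ = [2/7 2/49; 2/49 361/686]

x' = [-36/49, -407/343]
P' = [2/7 2/49; 2/49 361/686]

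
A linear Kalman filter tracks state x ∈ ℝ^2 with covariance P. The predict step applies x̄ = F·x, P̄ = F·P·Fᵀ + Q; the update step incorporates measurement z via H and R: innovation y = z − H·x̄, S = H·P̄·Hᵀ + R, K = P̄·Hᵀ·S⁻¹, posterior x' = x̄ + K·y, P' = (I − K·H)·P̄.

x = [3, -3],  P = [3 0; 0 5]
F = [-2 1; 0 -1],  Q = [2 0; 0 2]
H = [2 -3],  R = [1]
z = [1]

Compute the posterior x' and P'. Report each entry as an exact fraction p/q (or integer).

x' = [-79/50, -67/50]
P' = [991/200 643/200; 643/200 439/200]

x̄ = F·x = [-9, 3]
P̄ = F·P·Fᵀ + Q = [19 -5; -5 7]
y = z − H·x̄ = [28]
S = H·P̄·Hᵀ + R = [200]
K = P̄·Hᵀ·S⁻¹ = [53/200; -31/200]
x' = x̄ + K·y = [-79/50, -67/50]
P' = (I − K·H)·P̄ = [991/200 643/200; 643/200 439/200]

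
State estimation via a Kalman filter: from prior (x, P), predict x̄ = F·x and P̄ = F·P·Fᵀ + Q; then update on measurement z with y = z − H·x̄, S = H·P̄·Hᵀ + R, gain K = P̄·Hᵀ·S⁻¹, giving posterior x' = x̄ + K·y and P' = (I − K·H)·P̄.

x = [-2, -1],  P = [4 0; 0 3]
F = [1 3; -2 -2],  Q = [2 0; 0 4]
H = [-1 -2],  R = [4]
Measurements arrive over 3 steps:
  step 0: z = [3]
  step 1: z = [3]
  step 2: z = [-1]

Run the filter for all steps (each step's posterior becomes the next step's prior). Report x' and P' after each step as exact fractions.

step 0: x̄ = F·x = [-5, 6]
step 0: P̄ = F·P·Fᵀ + Q = [33 -26; -26 32]
step 0: y = z − H·x̄ = [10]
step 0: S = H·P̄·Hᵀ + R = [61]
step 0: K = P̄·Hᵀ·S⁻¹ = [19/61; -38/61]
step 0: x' = x̄ + K·y = [-115/61, -14/61]
step 0: P' = (I − K·H)·P̄ = [1652/61 -864/61; -864/61 508/61]
step 1: x̄ = F·x = [-157/61, 258/61]
step 1: P̄ = F·P·Fᵀ + Q = [1162/61 560/61; 560/61 1972/61]
step 1: y = z − H·x̄ = [542/61]
step 1: S = H·P̄·Hᵀ + R = [11534/61]
step 1: K = P̄·Hᵀ·S⁻¹ = [-1141/5767; -2252/5767]
step 1: x' = x̄ + K·y = [-24981/5767, 4382/5767]
step 1: P' = (I − K·H)·P̄ = [67172/5767 -31304/5767; -31304/5767 20156/5767]
step 2: x̄ = F·x = [-11835/5767, 41198/5767]
step 2: P̄ = F·P·Fᵀ + Q = [72286/5767 -4848/5767; -4848/5767 121948/5767]
step 2: y = z − H·x̄ = [64794/5767]
step 2: S = H·P̄·Hᵀ + R = [563754/5767]
step 2: K = P̄·Hᵀ·S⁻¹ = [-31295/281877; -119524/281877]
step 2: x' = x̄ + K·y = [-310025/93959, 223590/93959]
step 2: P' = (I − K·H)·P̄ = [3193516/281877 -1534168/281877; -1534168/281877 1006132/281877]

step 0: x' = [-115/61, -14/61], P' = [1652/61 -864/61; -864/61 508/61]
step 1: x' = [-24981/5767, 4382/5767], P' = [67172/5767 -31304/5767; -31304/5767 20156/5767]
step 2: x' = [-310025/93959, 223590/93959], P' = [3193516/281877 -1534168/281877; -1534168/281877 1006132/281877]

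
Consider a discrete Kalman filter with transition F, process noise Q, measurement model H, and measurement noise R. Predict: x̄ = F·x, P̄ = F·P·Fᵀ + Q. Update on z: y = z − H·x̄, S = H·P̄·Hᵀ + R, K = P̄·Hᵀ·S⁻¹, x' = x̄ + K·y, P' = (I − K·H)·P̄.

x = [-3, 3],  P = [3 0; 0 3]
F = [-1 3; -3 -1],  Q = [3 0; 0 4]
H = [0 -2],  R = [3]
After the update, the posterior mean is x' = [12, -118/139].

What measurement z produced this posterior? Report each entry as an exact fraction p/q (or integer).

x̄ = F·x = [12, 6]
P̄ = F·P·Fᵀ + Q = [33 0; 0 34]
S = H·P̄·Hᵀ + R = [139]
K = P̄·Hᵀ·S⁻¹ = [0; -68/139]
x' − x̄ = [0, -952/139] = K·y
y = (KᵀK)⁻¹·Kᵀ·(x' − x̄) = [14]
z = y + H·x̄ = [14] + [-12] = [2]

z = [2]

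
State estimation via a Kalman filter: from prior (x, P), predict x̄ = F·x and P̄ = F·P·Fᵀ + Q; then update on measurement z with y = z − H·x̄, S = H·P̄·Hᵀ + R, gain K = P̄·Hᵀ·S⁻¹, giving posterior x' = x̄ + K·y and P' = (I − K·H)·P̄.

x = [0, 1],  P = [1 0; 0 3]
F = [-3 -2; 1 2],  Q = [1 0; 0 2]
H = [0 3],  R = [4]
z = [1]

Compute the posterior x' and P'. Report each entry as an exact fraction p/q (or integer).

x̄ = F·x = [-2, 2]
P̄ = F·P·Fᵀ + Q = [22 -15; -15 15]
y = z − H·x̄ = [-5]
S = H·P̄·Hᵀ + R = [139]
K = P̄·Hᵀ·S⁻¹ = [-45/139; 45/139]
x' = x̄ + K·y = [-53/139, 53/139]
P' = (I − K·H)·P̄ = [1033/139 -60/139; -60/139 60/139]

x' = [-53/139, 53/139]
P' = [1033/139 -60/139; -60/139 60/139]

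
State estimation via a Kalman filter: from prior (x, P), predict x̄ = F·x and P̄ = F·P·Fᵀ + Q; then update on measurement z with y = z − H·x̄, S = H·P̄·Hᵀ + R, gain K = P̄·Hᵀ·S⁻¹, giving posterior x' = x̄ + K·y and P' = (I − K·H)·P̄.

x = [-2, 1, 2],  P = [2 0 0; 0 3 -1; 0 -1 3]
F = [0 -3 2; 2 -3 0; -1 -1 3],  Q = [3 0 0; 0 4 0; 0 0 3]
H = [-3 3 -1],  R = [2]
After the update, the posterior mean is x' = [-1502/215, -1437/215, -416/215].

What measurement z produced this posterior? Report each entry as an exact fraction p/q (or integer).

z = [3]

x̄ = F·x = [1, -7, 7]
P̄ = F·P·Fᵀ + Q = [54 33 38; 33 39 14; 38 14 41]
S = H·P̄·Hᵀ + R = [430]
K = P̄·Hᵀ·S⁻¹ = [-101/430; 2/215; -113/430]
x' − x̄ = [-1717/215, 68/215, -1921/215] = K·y
y = (KᵀK)⁻¹·Kᵀ·(x' − x̄) = [34]
z = y + H·x̄ = [34] + [-31] = [3]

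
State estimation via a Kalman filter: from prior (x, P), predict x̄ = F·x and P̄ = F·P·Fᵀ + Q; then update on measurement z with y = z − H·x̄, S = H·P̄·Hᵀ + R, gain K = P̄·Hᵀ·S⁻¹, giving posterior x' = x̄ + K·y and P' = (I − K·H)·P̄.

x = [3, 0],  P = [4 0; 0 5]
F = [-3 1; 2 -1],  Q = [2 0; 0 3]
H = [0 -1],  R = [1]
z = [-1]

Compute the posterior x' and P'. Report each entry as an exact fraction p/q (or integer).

x̄ = F·x = [-9, 6]
P̄ = F·P·Fᵀ + Q = [43 -29; -29 24]
y = z − H·x̄ = [5]
S = H·P̄·Hᵀ + R = [25]
K = P̄·Hᵀ·S⁻¹ = [29/25; -24/25]
x' = x̄ + K·y = [-16/5, 6/5]
P' = (I − K·H)·P̄ = [234/25 -29/25; -29/25 24/25]

x' = [-16/5, 6/5]
P' = [234/25 -29/25; -29/25 24/25]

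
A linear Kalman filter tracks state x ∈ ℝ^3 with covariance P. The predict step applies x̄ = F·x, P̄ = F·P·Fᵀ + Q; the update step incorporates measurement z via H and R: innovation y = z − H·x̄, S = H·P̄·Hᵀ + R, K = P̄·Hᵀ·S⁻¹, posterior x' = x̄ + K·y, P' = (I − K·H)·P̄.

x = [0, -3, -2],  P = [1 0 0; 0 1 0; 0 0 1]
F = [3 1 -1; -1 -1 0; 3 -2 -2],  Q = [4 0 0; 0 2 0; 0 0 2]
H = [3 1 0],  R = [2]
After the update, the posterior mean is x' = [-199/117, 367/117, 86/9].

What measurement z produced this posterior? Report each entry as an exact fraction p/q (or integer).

x̄ = F·x = [-1, 3, 10]
P̄ = F·P·Fᵀ + Q = [15 -4 9; -4 4 -1; 9 -1 19]
S = H·P̄·Hᵀ + R = [117]
K = P̄·Hᵀ·S⁻¹ = [41/117; -8/117; 2/9]
x' − x̄ = [-82/117, 16/117, -4/9] = K·y
y = (KᵀK)⁻¹·Kᵀ·(x' − x̄) = [-2]
z = y + H·x̄ = [-2] + [0] = [-2]

z = [-2]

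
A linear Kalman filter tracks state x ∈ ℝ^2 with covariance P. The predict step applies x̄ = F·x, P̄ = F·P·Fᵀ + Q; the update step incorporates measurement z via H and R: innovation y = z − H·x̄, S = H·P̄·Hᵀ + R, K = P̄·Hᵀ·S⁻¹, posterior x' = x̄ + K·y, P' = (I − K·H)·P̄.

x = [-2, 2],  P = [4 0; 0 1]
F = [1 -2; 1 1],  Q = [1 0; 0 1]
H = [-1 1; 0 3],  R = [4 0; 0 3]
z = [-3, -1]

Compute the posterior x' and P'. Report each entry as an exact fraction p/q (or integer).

x' = [-67/237, -110/237]
P' = [686/237 58/237; 58/237 74/237]

x̄ = F·x = [-6, 0]
P̄ = F·P·Fᵀ + Q = [9 2; 2 6]
y = z − H·x̄ = [-9, -1]
S = H·P̄·Hᵀ + R = [15 12; 12 57]
K = P̄·Hᵀ·S⁻¹ = [-157/237 58/237; 4/237 74/237]
x' = x̄ + K·y = [-67/237, -110/237]
P' = (I − K·H)·P̄ = [686/237 58/237; 58/237 74/237]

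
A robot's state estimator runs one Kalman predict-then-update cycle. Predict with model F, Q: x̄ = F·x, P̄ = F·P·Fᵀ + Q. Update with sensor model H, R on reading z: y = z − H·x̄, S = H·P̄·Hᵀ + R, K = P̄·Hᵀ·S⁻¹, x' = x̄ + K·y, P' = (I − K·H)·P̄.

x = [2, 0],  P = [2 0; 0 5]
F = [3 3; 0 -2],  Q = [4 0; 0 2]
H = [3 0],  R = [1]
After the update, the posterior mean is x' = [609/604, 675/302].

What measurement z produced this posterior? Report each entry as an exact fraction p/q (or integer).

x̄ = F·x = [6, 0]
P̄ = F·P·Fᵀ + Q = [67 -30; -30 22]
S = H·P̄·Hᵀ + R = [604]
K = P̄·Hᵀ·S⁻¹ = [201/604; -45/302]
x' − x̄ = [-3015/604, 675/302] = K·y
y = (KᵀK)⁻¹·Kᵀ·(x' − x̄) = [-15]
z = y + H·x̄ = [-15] + [18] = [3]

z = [3]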